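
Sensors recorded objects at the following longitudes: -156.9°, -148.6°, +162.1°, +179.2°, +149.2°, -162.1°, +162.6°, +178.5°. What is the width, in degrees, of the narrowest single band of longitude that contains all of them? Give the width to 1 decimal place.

62.2°

Sort the longitudes: -162.1°, -156.9°, -148.6°, +149.2°, +162.1°, +162.6°, +178.5°, +179.2°.
Eastward gaps between consecutive values (wrapping around): 5.2°, 8.3°, 297.8°, 12.9°, 0.5°, 15.9°, 0.7°, 18.7°.
Largest gap = 297.8° ⇒ minimal covering band is its complement: 360° − 297.8° = 62.2°.
Band runs from +149.2° eastward to -148.6°, crossing the antimeridian.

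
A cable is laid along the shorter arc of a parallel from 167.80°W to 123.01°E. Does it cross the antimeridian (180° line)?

Naïve |123.01 − -167.80| = 290.81° > 180°, so the shorter arc goes the other way round — across 180°.
Signed shortest Δλ = ((123.01 − -167.80 + 180) mod 360) − 180 = -69.19°.
Going west by 69.19° from -167.80° passes through 180° before reaching +123.01°.

Yes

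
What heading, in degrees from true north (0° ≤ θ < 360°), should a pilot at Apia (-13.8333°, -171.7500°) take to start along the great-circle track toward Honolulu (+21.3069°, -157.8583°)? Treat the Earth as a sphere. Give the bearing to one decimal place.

Δλ = -157.8583 − -171.7500 = 13.8917°.
θ = atan2( sin Δλ · cos φ₂ , cos φ₁ · sin φ₂ − sin φ₁ · cos φ₂ · cos Δλ )
  = atan2(0.22368, 0.56906) = 21.458° → normalised to [0°, 360°): 21.458°.

21.5°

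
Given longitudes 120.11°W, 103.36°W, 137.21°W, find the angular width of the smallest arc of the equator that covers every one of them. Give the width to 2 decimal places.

Sort the longitudes: -137.21°, -120.11°, -103.36°.
Eastward gaps between consecutive values (wrapping around): 17.10°, 16.75°, 326.15°.
Largest gap = 326.15° ⇒ minimal covering band is its complement: 360° − 326.15° = 33.85°.
Band runs from -137.21° eastward to -103.36°.

33.85°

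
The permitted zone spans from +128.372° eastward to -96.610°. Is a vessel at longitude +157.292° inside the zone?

Yes

Band width going east from +128.372° to -96.610°: ((-96.610 − 128.372) mod 360) = 135.018°.
Offset of +157.292° east of the west edge: ((157.292 − 128.372) mod 360) = 28.920°.
28.920° ≤ 135.018° ⇒ inside.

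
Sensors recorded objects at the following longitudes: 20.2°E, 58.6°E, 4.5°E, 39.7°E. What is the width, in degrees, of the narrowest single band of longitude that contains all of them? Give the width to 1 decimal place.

54.1°

Sort the longitudes: +4.5°, +20.2°, +39.7°, +58.6°.
Eastward gaps between consecutive values (wrapping around): 15.7°, 19.5°, 18.9°, 305.9°.
Largest gap = 305.9° ⇒ minimal covering band is its complement: 360° − 305.9° = 54.1°.
Band runs from +4.5° eastward to +58.6°.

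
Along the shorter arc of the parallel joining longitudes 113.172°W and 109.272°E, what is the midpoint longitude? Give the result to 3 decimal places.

Signed shortest Δλ from -113.172° to +109.272° is -137.556°.
Midpoint longitude = -113.172° + (-137.556°)/2 = -113.172° − 68.778° = -181.950°.
Normalise into (−180°, 180°]: +178.050°.
(The naïve average (-113.172 + +109.272)/2 = -1.95° is on the wrong side of the globe.)

178.050°E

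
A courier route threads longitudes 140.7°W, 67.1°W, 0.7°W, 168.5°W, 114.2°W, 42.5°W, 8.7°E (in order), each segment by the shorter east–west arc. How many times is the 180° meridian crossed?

0

Leg 1: -140.7° → -67.1°, shortest Δλ = 73.6° (east) — does not cross 180°.
Leg 2: -67.1° → -0.7°, shortest Δλ = 66.4° (east) — does not cross 180°.
Leg 3: -0.7° → -168.5°, shortest Δλ = -167.8° (west) — does not cross 180°.
Leg 4: -168.5° → -114.2°, shortest Δλ = 54.3° (east) — does not cross 180°.
Leg 5: -114.2° → -42.5°, shortest Δλ = 71.7° (east) — does not cross 180°.
Leg 6: -42.5° → +8.7°, shortest Δλ = 51.2° (east) — does not cross 180°.
Total crossings: 0.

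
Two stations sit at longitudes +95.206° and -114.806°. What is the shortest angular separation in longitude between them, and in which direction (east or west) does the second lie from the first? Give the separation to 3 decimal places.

Raw difference: -114.806 − 95.206 = -210.012°.
Normalise into (−180°, 180°]: -210.012° + 360° = 149.988°.
Positive ⇒ the second point lies to the east; separation 149.988°.

149.988° east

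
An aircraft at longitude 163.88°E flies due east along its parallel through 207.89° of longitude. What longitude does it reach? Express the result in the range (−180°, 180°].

11.77°E

Start at +163.88°; shift +207.89° → +371.77°.
+371.77° lies outside (−180°, 180°]; subtract 360° → +11.77°.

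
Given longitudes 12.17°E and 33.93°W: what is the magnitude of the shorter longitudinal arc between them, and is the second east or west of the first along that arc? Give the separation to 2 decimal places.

46.10° west

Raw difference: -33.93 − 12.17 = -46.1°.
Normalise into (−180°, 180°]: -46.1° stays -46.1°.
Negative ⇒ the second point lies to the west; separation 46.10°.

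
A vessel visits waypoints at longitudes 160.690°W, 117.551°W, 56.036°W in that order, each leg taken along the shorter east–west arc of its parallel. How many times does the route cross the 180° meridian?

0

Leg 1: -160.690° → -117.551°, shortest Δλ = 43.139° (east) — does not cross 180°.
Leg 2: -117.551° → -56.036°, shortest Δλ = 61.515° (east) — does not cross 180°.
Total crossings: 0.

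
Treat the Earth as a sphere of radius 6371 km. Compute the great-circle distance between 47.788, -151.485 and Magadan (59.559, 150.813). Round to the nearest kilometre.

3877 km

Δλ = 150.813 − -151.485 = 302.298°; wrapped into (−180°, 180°]: -57.702°.
Δφ = 59.559 − 47.788 = 11.771°.
a = sin²(Δφ/2) + cos φ₁ · cos φ₂ · sin²(Δλ/2) = 0.089774.
c = 2·atan2(√a, √(1−a)) = 0.60860 rad → d = 6371·c ≈ 3877.37 km.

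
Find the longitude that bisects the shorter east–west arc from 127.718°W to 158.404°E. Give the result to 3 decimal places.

164.657°W

Signed shortest Δλ from -127.718° to +158.404° is -73.878°.
Midpoint longitude = -127.718° + (-73.878°)/2 = -127.718° − 36.939° = -164.657°.
(The naïve average (-127.718 + +158.404)/2 = 15.343° is on the wrong side of the globe.)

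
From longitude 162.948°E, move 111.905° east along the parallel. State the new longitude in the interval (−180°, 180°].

Start at +162.948°; shift +111.905° → +274.853°.
+274.853° lies outside (−180°, 180°]; subtract 360° → -85.147°.

85.147°W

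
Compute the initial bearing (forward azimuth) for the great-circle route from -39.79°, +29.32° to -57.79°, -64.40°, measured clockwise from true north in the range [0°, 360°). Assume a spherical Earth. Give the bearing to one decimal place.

218.4°

Δλ = -64.40 − 29.32 = -93.72°.
θ = atan2( sin Δλ · cos φ₂ , cos φ₁ · sin φ₂ − sin φ₁ · cos φ₂ · cos Δλ )
  = atan2(-0.53190, -0.67227) = -141.649° → normalised to [0°, 360°): 218.351°.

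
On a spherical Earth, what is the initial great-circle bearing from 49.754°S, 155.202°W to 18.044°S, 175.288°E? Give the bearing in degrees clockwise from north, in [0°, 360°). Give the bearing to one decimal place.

Δλ = 175.288 − -155.202 = 330.490°; wrapped into (−180°, 180°]: -29.510°.
θ = atan2( sin Δλ · cos φ₂ , cos φ₁ · sin φ₂ − sin φ₁ · cos φ₂ · cos Δλ )
  = atan2(-0.46835, 0.43147) = -47.347° → normalised to [0°, 360°): 312.653°.

312.7°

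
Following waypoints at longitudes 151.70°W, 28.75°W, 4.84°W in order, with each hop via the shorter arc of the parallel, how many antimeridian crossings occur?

0

Leg 1: -151.70° → -28.75°, shortest Δλ = 122.95° (east) — does not cross 180°.
Leg 2: -28.75° → -4.84°, shortest Δλ = 23.91° (east) — does not cross 180°.
Total crossings: 0.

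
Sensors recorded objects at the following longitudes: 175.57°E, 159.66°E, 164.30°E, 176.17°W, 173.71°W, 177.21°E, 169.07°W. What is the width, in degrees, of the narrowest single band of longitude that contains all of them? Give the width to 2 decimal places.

Sort the longitudes: -176.17°, -173.71°, -169.07°, +159.66°, +164.30°, +175.57°, +177.21°.
Eastward gaps between consecutive values (wrapping around): 2.46°, 4.64°, 328.73°, 4.64°, 11.27°, 1.64°, 6.62°.
Largest gap = 328.73° ⇒ minimal covering band is its complement: 360° − 328.73° = 31.27°.
Band runs from +159.66° eastward to -169.07°, crossing the antimeridian.

31.27°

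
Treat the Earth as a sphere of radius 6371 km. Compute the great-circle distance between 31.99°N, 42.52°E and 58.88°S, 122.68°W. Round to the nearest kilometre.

Δλ = -122.68 − 42.52 = -165.20°.
Δφ = -58.88 − 31.99 = -90.87°.
a = sin²(Δφ/2) + cos φ₁ · cos φ₂ · sin²(Δλ/2) = 0.938667.
c = 2·atan2(√a, √(1−a)) = 2.64107 rad → d = 6371·c ≈ 16826.28 km.

16826 km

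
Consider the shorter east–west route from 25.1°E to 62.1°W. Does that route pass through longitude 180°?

No

Signed shortest Δλ = ((-62.1 − 25.1 + 180) mod 360) − 180 = -87.2°.
Going west by 87.2° from +25.1° reaches -62.1° without touching 180°.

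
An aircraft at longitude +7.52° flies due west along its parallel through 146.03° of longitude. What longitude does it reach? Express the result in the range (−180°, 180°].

Start at +7.52°; shift −146.03° → -138.51°.
-138.51° already lies in (−180°, 180°].

-138.51°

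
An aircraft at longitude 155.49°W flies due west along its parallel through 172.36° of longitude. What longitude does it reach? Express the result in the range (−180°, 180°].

Start at -155.49°; shift −172.36° → -327.85°.
-327.85° lies outside (−180°, 180°]; add 360° → +32.15°.

32.15°E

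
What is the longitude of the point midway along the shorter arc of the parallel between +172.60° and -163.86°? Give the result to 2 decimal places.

Signed shortest Δλ from +172.60° to -163.86° is +23.54°.
Midpoint longitude = +172.60° + (+23.54°)/2 = +172.60° + 11.77° = +184.37°.
Normalise into (−180°, 180°]: -175.63°.
(The naïve average (+172.60 + -163.86)/2 = 4.37° is on the wrong side of the globe.)

-175.63°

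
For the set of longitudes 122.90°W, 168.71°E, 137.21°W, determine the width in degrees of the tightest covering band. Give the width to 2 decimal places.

68.39°

Sort the longitudes: -137.21°, -122.90°, +168.71°.
Eastward gaps between consecutive values (wrapping around): 14.31°, 291.61°, 54.08°.
Largest gap = 291.61° ⇒ minimal covering band is its complement: 360° − 291.61° = 68.39°.
Band runs from +168.71° eastward to -122.90°, crossing the antimeridian.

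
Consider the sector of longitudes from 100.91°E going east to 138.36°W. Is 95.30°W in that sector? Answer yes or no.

Band width going east from +100.91° to -138.36°: ((-138.36 − 100.91) mod 360) = 120.73°.
Offset of -95.30° east of the west edge: ((-95.30 − 100.91) mod 360) = 163.79°.
163.79° > 120.73° ⇒ outside.

No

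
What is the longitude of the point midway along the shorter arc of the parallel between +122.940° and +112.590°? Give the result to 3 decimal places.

+117.765°

Signed shortest Δλ from +122.940° to +112.590° is -10.350°.
Midpoint longitude = +122.940° + (-10.350°)/2 = +122.940° − 5.175° = +117.765°.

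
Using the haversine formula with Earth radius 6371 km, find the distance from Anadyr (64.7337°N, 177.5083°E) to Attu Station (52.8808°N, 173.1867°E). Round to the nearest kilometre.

1341 km

Δλ = 173.1867 − 177.5083 = -4.3216°.
Δφ = 52.8808 − 64.7337 = -11.8529°.
a = sin²(Δφ/2) + cos φ₁ · cos φ₂ · sin²(Δλ/2) = 0.011027.
c = 2·atan2(√a, √(1−a)) = 0.21041 rad → d = 6371·c ≈ 1340.51 km.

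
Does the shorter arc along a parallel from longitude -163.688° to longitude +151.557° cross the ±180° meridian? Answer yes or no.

Naïve |151.557 − -163.688| = 315.245° > 180°, so the shorter arc goes the other way round — across 180°.
Signed shortest Δλ = ((151.557 − -163.688 + 180) mod 360) − 180 = -44.755°.
Going west by 44.755° from -163.688° passes through 180° before reaching +151.557°.

Yes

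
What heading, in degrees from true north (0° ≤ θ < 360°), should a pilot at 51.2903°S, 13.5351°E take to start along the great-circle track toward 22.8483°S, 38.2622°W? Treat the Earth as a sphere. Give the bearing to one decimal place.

285.6°

Δλ = -38.2622 − 13.5351 = -51.7973°.
θ = atan2( sin Δλ · cos φ₂ , cos φ₁ · sin φ₂ − sin φ₁ · cos φ₂ · cos Δλ )
  = atan2(-0.72417, 0.20189) = -74.422° → normalised to [0°, 360°): 285.578°.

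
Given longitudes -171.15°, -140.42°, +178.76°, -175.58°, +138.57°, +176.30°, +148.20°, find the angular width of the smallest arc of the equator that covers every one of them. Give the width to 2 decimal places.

81.01°

Sort the longitudes: -175.58°, -171.15°, -140.42°, +138.57°, +148.20°, +176.30°, +178.76°.
Eastward gaps between consecutive values (wrapping around): 4.43°, 30.73°, 278.99°, 9.63°, 28.10°, 2.46°, 5.66°.
Largest gap = 278.99° ⇒ minimal covering band is its complement: 360° − 278.99° = 81.01°.
Band runs from +138.57° eastward to -140.42°, crossing the antimeridian.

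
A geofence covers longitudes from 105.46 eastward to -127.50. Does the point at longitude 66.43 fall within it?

Band width going east from +105.46° to -127.50°: ((-127.50 − 105.46) mod 360) = 127.04°.
Offset of +66.43° east of the west edge: ((66.43 − 105.46) mod 360) = 320.97°.
320.97° > 127.04° ⇒ outside.

No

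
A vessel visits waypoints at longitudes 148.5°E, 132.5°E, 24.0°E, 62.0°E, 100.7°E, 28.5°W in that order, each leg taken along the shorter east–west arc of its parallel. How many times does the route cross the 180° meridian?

0

Leg 1: +148.5° → +132.5°, shortest Δλ = -16.0° (west) — does not cross 180°.
Leg 2: +132.5° → +24.0°, shortest Δλ = -108.5° (west) — does not cross 180°.
Leg 3: +24.0° → +62.0°, shortest Δλ = 38.0° (east) — does not cross 180°.
Leg 4: +62.0° → +100.7°, shortest Δλ = 38.7° (east) — does not cross 180°.
Leg 5: +100.7° → -28.5°, shortest Δλ = -129.2° (west) — does not cross 180°.
Total crossings: 0.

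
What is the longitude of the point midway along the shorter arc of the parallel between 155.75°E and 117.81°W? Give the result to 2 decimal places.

Signed shortest Δλ from +155.75° to -117.81° is +86.44°.
Midpoint longitude = +155.75° + (+86.44°)/2 = +155.75° + 43.22° = +198.97°.
Normalise into (−180°, 180°]: -161.03°.
(The naïve average (+155.75 + -117.81)/2 = 18.97° is on the wrong side of the globe.)

161.03°W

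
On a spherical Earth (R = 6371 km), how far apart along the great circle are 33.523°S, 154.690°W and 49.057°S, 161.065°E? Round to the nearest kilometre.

Δλ = 161.065 − -154.690 = 315.755°; wrapped into (−180°, 180°]: -44.245°.
Δφ = -49.057 − -33.523 = -15.534°.
a = sin²(Δφ/2) + cos φ₁ · cos φ₂ · sin²(Δλ/2) = 0.095741.
c = 2·atan2(√a, √(1−a)) = 0.62917 rad → d = 6371·c ≈ 4008.41 km.

4008 km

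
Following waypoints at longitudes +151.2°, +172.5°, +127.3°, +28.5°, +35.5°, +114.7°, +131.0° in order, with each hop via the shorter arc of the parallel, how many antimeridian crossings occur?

Leg 1: +151.2° → +172.5°, shortest Δλ = 21.3° (east) — does not cross 180°.
Leg 2: +172.5° → +127.3°, shortest Δλ = -45.2° (west) — does not cross 180°.
Leg 3: +127.3° → +28.5°, shortest Δλ = -98.8° (west) — does not cross 180°.
Leg 4: +28.5° → +35.5°, shortest Δλ = 7.0° (east) — does not cross 180°.
Leg 5: +35.5° → +114.7°, shortest Δλ = 79.2° (east) — does not cross 180°.
Leg 6: +114.7° → +131.0°, shortest Δλ = 16.3° (east) — does not cross 180°.
Total crossings: 0.

0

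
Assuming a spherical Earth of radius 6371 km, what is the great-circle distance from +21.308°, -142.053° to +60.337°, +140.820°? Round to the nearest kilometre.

7257 km

Δλ = 140.820 − -142.053 = 282.873°; wrapped into (−180°, 180°]: -77.127°.
Δφ = 60.337 − 21.308 = 39.029°.
a = sin²(Δφ/2) + cos φ₁ · cos φ₂ · sin²(Δλ/2) = 0.290759.
c = 2·atan2(√a, √(1−a)) = 1.13902 rad → d = 6371·c ≈ 7256.72 km.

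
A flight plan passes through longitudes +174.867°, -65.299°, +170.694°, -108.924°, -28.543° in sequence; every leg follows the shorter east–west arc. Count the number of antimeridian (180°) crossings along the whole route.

3

Leg 1: +174.867° → -65.299°, shortest Δλ = 119.834° (east) — crosses 180°.
Leg 2: -65.299° → +170.694°, shortest Δλ = -124.007° (west) — crosses 180°.
Leg 3: +170.694° → -108.924°, shortest Δλ = 80.382° (east) — crosses 180°.
Leg 4: -108.924° → -28.543°, shortest Δλ = 80.381° (east) — does not cross 180°.
Total crossings: 3.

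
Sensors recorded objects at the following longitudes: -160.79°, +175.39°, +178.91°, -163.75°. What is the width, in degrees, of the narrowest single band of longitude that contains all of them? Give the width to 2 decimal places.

23.82°

Sort the longitudes: -163.75°, -160.79°, +175.39°, +178.91°.
Eastward gaps between consecutive values (wrapping around): 2.96°, 336.18°, 3.52°, 17.34°.
Largest gap = 336.18° ⇒ minimal covering band is its complement: 360° − 336.18° = 23.82°.
Band runs from +175.39° eastward to -160.79°, crossing the antimeridian.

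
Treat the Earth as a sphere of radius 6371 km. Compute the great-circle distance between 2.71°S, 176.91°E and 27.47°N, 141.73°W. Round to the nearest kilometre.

5555 km

Δλ = -141.73 − 176.91 = -318.64°; wrapped into (−180°, 180°]: 41.36°.
Δφ = 27.47 − -2.71 = 30.18°.
a = sin²(Δφ/2) + cos φ₁ · cos φ₂ · sin²(Δλ/2) = 0.178304.
c = 2·atan2(√a, √(1−a)) = 0.87187 rad → d = 6371·c ≈ 5554.71 km.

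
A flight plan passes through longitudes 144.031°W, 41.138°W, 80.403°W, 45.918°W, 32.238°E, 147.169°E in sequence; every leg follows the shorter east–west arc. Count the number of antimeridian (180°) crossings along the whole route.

Leg 1: -144.031° → -41.138°, shortest Δλ = 102.893° (east) — does not cross 180°.
Leg 2: -41.138° → -80.403°, shortest Δλ = -39.265° (west) — does not cross 180°.
Leg 3: -80.403° → -45.918°, shortest Δλ = 34.485° (east) — does not cross 180°.
Leg 4: -45.918° → +32.238°, shortest Δλ = 78.156° (east) — does not cross 180°.
Leg 5: +32.238° → +147.169°, shortest Δλ = 114.931° (east) — does not cross 180°.
Total crossings: 0.

0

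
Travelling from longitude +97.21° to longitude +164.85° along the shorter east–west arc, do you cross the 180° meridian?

No

Signed shortest Δλ = ((164.85 − 97.21 + 180) mod 360) − 180 = 67.64°.
Going east by 67.64° from +97.21° reaches +164.85° without touching 180°.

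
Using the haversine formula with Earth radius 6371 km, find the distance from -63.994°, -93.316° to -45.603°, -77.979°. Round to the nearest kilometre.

Δλ = -77.979 − -93.316 = 15.337°.
Δφ = -45.603 − -63.994 = 18.391°.
a = sin²(Δφ/2) + cos φ₁ · cos φ₂ · sin²(Δλ/2) = 0.031000.
c = 2·atan2(√a, √(1−a)) = 0.35398 rad → d = 6371·c ≈ 2255.20 km.

2255 km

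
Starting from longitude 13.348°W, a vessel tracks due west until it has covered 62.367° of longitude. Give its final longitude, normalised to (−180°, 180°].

75.715°W

Start at -13.348°; shift −62.367° → -75.715°.
-75.715° already lies in (−180°, 180°].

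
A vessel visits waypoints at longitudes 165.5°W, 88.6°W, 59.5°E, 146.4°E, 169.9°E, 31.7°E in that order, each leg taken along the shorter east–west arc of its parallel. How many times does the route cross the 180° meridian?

0

Leg 1: -165.5° → -88.6°, shortest Δλ = 76.9° (east) — does not cross 180°.
Leg 2: -88.6° → +59.5°, shortest Δλ = 148.1° (east) — does not cross 180°.
Leg 3: +59.5° → +146.4°, shortest Δλ = 86.9° (east) — does not cross 180°.
Leg 4: +146.4° → +169.9°, shortest Δλ = 23.5° (east) — does not cross 180°.
Leg 5: +169.9° → +31.7°, shortest Δλ = -138.2° (west) — does not cross 180°.
Total crossings: 0.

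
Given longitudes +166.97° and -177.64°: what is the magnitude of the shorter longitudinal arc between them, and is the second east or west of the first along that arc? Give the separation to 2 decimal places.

Raw difference: -177.64 − 166.97 = -344.61°.
Normalise into (−180°, 180°]: -344.61° + 360° = 15.39°.
Positive ⇒ the second point lies to the east; separation 15.39°.

15.39° east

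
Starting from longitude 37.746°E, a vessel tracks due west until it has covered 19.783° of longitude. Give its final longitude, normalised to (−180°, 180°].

17.963°E

Start at +37.746°; shift −19.783° → +17.963°.
+17.963° already lies in (−180°, 180°].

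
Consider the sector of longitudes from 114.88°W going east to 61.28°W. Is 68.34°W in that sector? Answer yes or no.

Yes

Band width going east from -114.88° to -61.28°: ((-61.28 − -114.88) mod 360) = 53.60°.
Offset of -68.34° east of the west edge: ((-68.34 − -114.88) mod 360) = 46.54°.
46.54° ≤ 53.60° ⇒ inside.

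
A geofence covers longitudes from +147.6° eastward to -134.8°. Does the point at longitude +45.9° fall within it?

Band width going east from +147.6° to -134.8°: ((-134.8 − 147.6) mod 360) = 77.6°.
Offset of +45.9° east of the west edge: ((45.9 − 147.6) mod 360) = 258.3°.
258.3° > 77.6° ⇒ outside.

No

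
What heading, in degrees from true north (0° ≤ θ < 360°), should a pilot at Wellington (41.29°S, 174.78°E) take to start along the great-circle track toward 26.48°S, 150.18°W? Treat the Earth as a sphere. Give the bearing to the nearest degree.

Δλ = -150.18 − 174.78 = -324.96°; wrapped into (−180°, 180°]: 35.04°.
θ = atan2( sin Δλ · cos φ₂ , cos φ₁ · sin φ₂ − sin φ₁ · cos φ₂ · cos Δλ )
  = atan2(0.51391, 0.14856) = 73.877° → normalised to [0°, 360°): 73.877°.

74°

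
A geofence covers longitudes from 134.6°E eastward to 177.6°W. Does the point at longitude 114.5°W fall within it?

No

Band width going east from +134.6° to -177.6°: ((-177.6 − 134.6) mod 360) = 47.8°.
Offset of -114.5° east of the west edge: ((-114.5 − 134.6) mod 360) = 110.9°.
110.9° > 47.8° ⇒ outside.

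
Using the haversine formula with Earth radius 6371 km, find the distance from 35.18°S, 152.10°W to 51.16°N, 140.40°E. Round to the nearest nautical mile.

6282 nmi

Δλ = 140.40 − -152.10 = 292.50°; wrapped into (−180°, 180°]: -67.50°.
Δφ = 51.16 − -35.18 = 86.34°.
a = sin²(Δφ/2) + cos φ₁ · cos φ₂ · sin²(Δλ/2) = 0.626299.
c = 2·atan2(√a, √(1−a)) = 1.82616 rad → d = 6371·c ≈ 11634.48 km ≈ 6282.11 nmi.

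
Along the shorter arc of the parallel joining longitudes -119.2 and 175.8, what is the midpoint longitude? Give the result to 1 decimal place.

-151.7°

Signed shortest Δλ from -119.2° to +175.8° is -65.0°.
Midpoint longitude = -119.2° + (-65.0°)/2 = -119.2° − 32.5° = -151.7°.
(The naïve average (-119.2 + +175.8)/2 = 28.3° is on the wrong side of the globe.)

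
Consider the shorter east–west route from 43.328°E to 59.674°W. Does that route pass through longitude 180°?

No

Signed shortest Δλ = ((-59.674 − 43.328 + 180) mod 360) − 180 = -103.002°.
Going west by 103.002° from +43.328° reaches -59.674° without touching 180°.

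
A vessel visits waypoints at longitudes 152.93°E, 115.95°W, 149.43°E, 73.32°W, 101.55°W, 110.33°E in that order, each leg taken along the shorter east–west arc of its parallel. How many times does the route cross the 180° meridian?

4

Leg 1: +152.93° → -115.95°, shortest Δλ = 91.12° (east) — crosses 180°.
Leg 2: -115.95° → +149.43°, shortest Δλ = -94.62° (west) — crosses 180°.
Leg 3: +149.43° → -73.32°, shortest Δλ = 137.25° (east) — crosses 180°.
Leg 4: -73.32° → -101.55°, shortest Δλ = -28.23° (west) — does not cross 180°.
Leg 5: -101.55° → +110.33°, shortest Δλ = -148.12° (west) — crosses 180°.
Total crossings: 4.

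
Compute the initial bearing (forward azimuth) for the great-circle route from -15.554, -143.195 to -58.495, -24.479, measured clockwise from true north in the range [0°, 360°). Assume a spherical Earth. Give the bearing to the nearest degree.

153°

Δλ = -24.479 − -143.195 = 118.716°.
θ = atan2( sin Δλ · cos φ₂ , cos φ₁ · sin φ₂ − sin φ₁ · cos φ₂ · cos Δλ )
  = atan2(0.45830, -0.88870) = 152.720° → normalised to [0°, 360°): 152.720°.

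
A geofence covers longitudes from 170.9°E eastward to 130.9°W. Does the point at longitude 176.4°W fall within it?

Band width going east from +170.9° to -130.9°: ((-130.9 − 170.9) mod 360) = 58.2°.
Offset of -176.4° east of the west edge: ((-176.4 − 170.9) mod 360) = 12.7°.
12.7° ≤ 58.2° ⇒ inside.

Yes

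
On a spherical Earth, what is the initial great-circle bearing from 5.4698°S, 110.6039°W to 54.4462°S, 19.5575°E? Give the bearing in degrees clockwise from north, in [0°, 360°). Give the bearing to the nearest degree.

Δλ = 19.5575 − -110.6039 = 130.1614°.
θ = atan2( sin Δλ · cos φ₂ , cos φ₁ · sin φ₂ − sin φ₁ · cos φ₂ · cos Δλ )
  = atan2(0.44438, -0.84561) = 152.278° → normalised to [0°, 360°): 152.278°.

152°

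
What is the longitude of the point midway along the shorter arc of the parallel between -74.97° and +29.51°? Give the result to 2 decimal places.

Signed shortest Δλ from -74.97° to +29.51° is +104.48°.
Midpoint longitude = -74.97° + (+104.48°)/2 = -74.97° + 52.24° = -22.73°.

-22.73°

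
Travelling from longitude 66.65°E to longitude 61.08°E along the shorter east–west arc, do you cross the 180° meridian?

Signed shortest Δλ = ((61.08 − 66.65 + 180) mod 360) − 180 = -5.57°.
Going west by 5.57° from +66.65° reaches +61.08° without touching 180°.

No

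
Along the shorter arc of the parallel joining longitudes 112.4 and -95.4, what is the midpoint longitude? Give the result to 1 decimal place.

Signed shortest Δλ from +112.4° to -95.4° is +152.2°.
Midpoint longitude = +112.4° + (+152.2°)/2 = +112.4° + 76.1° = +188.5°.
Normalise into (−180°, 180°]: -171.5°.
(The naïve average (+112.4 + -95.4)/2 = 8.5° is on the wrong side of the globe.)

-171.5°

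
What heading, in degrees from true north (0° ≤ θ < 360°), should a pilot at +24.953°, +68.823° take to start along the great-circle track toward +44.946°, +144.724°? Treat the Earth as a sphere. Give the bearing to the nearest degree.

Δλ = 144.724 − 68.823 = 75.901°.
θ = atan2( sin Δλ · cos φ₂ , cos φ₁ · sin φ₂ − sin φ₁ · cos φ₂ · cos Δλ )
  = atan2(0.68645, 0.56776) = 50.406° → normalised to [0°, 360°): 50.406°.

50°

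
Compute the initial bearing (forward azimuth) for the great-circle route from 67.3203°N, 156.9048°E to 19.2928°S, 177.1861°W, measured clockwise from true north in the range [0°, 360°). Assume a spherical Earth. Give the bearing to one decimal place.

155.6°

Δλ = -177.1861 − 156.9048 = -334.0909°; wrapped into (−180°, 180°]: 25.9091°.
θ = atan2( sin Δλ · cos φ₂ , cos φ₁ · sin φ₂ − sin φ₁ · cos φ₂ · cos Δλ )
  = atan2(0.41241, -0.91072) = 155.637° → normalised to [0°, 360°): 155.637°.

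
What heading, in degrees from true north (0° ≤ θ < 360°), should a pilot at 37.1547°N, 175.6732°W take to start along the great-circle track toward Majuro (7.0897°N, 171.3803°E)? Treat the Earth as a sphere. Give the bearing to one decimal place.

204.6°

Δλ = 171.3803 − -175.6732 = 347.0535°; wrapped into (−180°, 180°]: -12.9465°.
θ = atan2( sin Δλ · cos φ₂ , cos φ₁ · sin φ₂ − sin φ₁ · cos φ₂ · cos Δλ )
  = atan2(-0.22233, -0.48575) = -155.406° → normalised to [0°, 360°): 204.594°.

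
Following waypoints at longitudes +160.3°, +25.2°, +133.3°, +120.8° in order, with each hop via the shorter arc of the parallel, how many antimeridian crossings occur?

Leg 1: +160.3° → +25.2°, shortest Δλ = -135.1° (west) — does not cross 180°.
Leg 2: +25.2° → +133.3°, shortest Δλ = 108.1° (east) — does not cross 180°.
Leg 3: +133.3° → +120.8°, shortest Δλ = -12.5° (west) — does not cross 180°.
Total crossings: 0.

0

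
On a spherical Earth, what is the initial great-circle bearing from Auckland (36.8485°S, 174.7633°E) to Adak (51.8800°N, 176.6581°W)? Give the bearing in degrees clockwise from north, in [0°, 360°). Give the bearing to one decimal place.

5.3°

Δλ = -176.6581 − 174.7633 = -351.4214°; wrapped into (−180°, 180°]: 8.5786°.
θ = atan2( sin Δλ · cos φ₂ , cos φ₁ · sin φ₂ − sin φ₁ · cos φ₂ · cos Δλ )
  = atan2(0.09208, 0.99561) = 5.284° → normalised to [0°, 360°): 5.284°.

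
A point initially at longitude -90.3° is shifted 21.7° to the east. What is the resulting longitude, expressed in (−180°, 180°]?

Start at -90.3°; shift +21.7° → -68.6°.
-68.6° already lies in (−180°, 180°].

-68.6°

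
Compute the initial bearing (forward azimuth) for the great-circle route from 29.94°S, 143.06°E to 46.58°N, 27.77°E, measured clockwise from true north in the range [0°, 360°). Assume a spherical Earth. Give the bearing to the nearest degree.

308°

Δλ = 27.77 − 143.06 = -115.29°.
θ = atan2( sin Δλ · cos φ₂ , cos φ₁ · sin φ₂ − sin φ₁ · cos φ₂ · cos Δλ )
  = atan2(-0.62146, 0.48285) = -52.154° → normalised to [0°, 360°): 307.846°.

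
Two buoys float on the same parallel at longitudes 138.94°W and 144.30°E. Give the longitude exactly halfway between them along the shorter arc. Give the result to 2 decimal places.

177.32°W

Signed shortest Δλ from -138.94° to +144.30° is -76.76°.
Midpoint longitude = -138.94° + (-76.76°)/2 = -138.94° − 38.38° = -177.32°.
(The naïve average (-138.94 + +144.30)/2 = 2.68° is on the wrong side of the globe.)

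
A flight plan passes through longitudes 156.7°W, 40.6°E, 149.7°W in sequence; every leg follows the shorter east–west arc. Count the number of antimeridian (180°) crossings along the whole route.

Leg 1: -156.7° → +40.6°, shortest Δλ = -162.7° (west) — crosses 180°.
Leg 2: +40.6° → -149.7°, shortest Δλ = 169.7° (east) — crosses 180°.
Total crossings: 2.

2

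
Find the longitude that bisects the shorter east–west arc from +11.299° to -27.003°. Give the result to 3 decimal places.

Signed shortest Δλ from +11.299° to -27.003° is -38.302°.
Midpoint longitude = +11.299° + (-38.302°)/2 = +11.299° − 19.151° = -7.852°.

-7.852°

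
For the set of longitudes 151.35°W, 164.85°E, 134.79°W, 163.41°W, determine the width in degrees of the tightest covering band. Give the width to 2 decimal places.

Sort the longitudes: -163.41°, -151.35°, -134.79°, +164.85°.
Eastward gaps between consecutive values (wrapping around): 12.06°, 16.56°, 299.64°, 31.74°.
Largest gap = 299.64° ⇒ minimal covering band is its complement: 360° − 299.64° = 60.36°.
Band runs from +164.85° eastward to -134.79°, crossing the antimeridian.

60.36°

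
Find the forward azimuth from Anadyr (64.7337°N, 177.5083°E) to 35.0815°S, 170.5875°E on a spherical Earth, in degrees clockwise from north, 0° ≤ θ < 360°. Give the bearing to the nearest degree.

Δλ = 170.5875 − 177.5083 = -6.9208°.
θ = atan2( sin Δλ · cos φ₂ , cos φ₁ · sin φ₂ − sin φ₁ · cos φ₂ · cos Δλ )
  = atan2(-0.09861, -0.97997) = -174.254° → normalised to [0°, 360°): 185.746°.

186°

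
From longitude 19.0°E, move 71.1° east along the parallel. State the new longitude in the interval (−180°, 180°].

90.1°E

Start at +19.0°; shift +71.1° → +90.1°.
+90.1° already lies in (−180°, 180°].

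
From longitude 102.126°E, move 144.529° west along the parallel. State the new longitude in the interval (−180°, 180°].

Start at +102.126°; shift −144.529° → -42.403°.
-42.403° already lies in (−180°, 180°].

42.403°W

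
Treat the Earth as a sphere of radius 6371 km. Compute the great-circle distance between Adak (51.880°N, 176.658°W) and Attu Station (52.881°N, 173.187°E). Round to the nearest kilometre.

698 km

Δλ = 173.187 − -176.658 = 349.845°; wrapped into (−180°, 180°]: -10.155°.
Δφ = 52.881 − 51.880 = 1.001°.
a = sin²(Δφ/2) + cos φ₁ · cos φ₂ · sin²(Δλ/2) = 0.002994.
c = 2·atan2(√a, √(1−a)) = 0.10949 rad → d = 6371·c ≈ 697.59 km.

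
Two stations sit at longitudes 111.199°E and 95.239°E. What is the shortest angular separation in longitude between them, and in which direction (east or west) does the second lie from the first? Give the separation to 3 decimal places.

Raw difference: 95.239 − 111.199 = -15.96°.
Normalise into (−180°, 180°]: -15.96° stays -15.96°.
Negative ⇒ the second point lies to the west; separation 15.960°.

15.960° west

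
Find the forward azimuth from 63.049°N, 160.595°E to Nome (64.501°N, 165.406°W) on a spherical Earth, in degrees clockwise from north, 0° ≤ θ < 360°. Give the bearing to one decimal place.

69.3°

Δλ = -165.406 − 160.595 = -326.001°; wrapped into (−180°, 180°]: 33.999°.
θ = atan2( sin Δλ · cos φ₂ , cos φ₁ · sin φ₂ − sin φ₁ · cos φ₂ · cos Δλ )
  = atan2(0.24072, 0.09094) = 69.304° → normalised to [0°, 360°): 69.304°.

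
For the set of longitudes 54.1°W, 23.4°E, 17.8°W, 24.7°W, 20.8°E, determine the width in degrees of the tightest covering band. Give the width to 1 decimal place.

Sort the longitudes: -54.1°, -24.7°, -17.8°, +20.8°, +23.4°.
Eastward gaps between consecutive values (wrapping around): 29.4°, 6.9°, 38.6°, 2.6°, 282.5°.
Largest gap = 282.5° ⇒ minimal covering band is its complement: 360° − 282.5° = 77.5°.
Band runs from -54.1° eastward to +23.4°.

77.5°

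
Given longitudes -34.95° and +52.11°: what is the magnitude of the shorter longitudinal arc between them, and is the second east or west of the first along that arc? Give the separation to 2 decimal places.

87.06° east

Raw difference: 52.11 − -34.95 = 87.06°.
Normalise into (−180°, 180°]: 87.06° stays 87.06°.
Positive ⇒ the second point lies to the east; separation 87.06°.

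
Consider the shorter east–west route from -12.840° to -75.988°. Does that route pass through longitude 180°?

Signed shortest Δλ = ((-75.988 − -12.840 + 180) mod 360) − 180 = -63.148°.
Going west by 63.148° from -12.840° reaches -75.988° without touching 180°.

No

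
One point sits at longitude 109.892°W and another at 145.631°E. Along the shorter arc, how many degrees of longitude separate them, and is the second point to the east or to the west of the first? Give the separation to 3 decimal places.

Raw difference: 145.631 − -109.892 = 255.523°.
Normalise into (−180°, 180°]: 255.523° − 360° = -104.477°.
Negative ⇒ the second point lies to the west; separation 104.477°.

104.477° west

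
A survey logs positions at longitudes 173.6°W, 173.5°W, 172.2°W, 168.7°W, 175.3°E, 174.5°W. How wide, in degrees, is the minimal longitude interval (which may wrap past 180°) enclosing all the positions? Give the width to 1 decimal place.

16.0°

Sort the longitudes: -174.5°, -173.6°, -173.5°, -172.2°, -168.7°, +175.3°.
Eastward gaps between consecutive values (wrapping around): 0.9°, 0.1°, 1.3°, 3.5°, 344.0°, 10.2°.
Largest gap = 344.0° ⇒ minimal covering band is its complement: 360° − 344.0° = 16.0°.
Band runs from +175.3° eastward to -168.7°, crossing the antimeridian.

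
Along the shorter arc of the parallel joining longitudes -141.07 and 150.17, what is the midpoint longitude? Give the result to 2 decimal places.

-175.45°

Signed shortest Δλ from -141.07° to +150.17° is -68.76°.
Midpoint longitude = -141.07° + (-68.76°)/2 = -141.07° − 34.38° = -175.45°.
(The naïve average (-141.07 + +150.17)/2 = 4.55° is on the wrong side of the globe.)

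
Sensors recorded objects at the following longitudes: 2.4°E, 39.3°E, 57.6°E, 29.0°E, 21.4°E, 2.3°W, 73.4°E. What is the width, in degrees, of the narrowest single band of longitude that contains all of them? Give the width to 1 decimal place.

Sort the longitudes: -2.3°, +2.4°, +21.4°, +29.0°, +39.3°, +57.6°, +73.4°.
Eastward gaps between consecutive values (wrapping around): 4.7°, 19.0°, 7.6°, 10.3°, 18.3°, 15.8°, 284.3°.
Largest gap = 284.3° ⇒ minimal covering band is its complement: 360° − 284.3° = 75.7°.
Band runs from -2.3° eastward to +73.4°.

75.7°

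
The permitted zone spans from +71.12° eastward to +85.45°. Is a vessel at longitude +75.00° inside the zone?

Yes

Band width going east from +71.12° to +85.45°: ((85.45 − 71.12) mod 360) = 14.33°.
Offset of +75.00° east of the west edge: ((75.00 − 71.12) mod 360) = 3.88°.
3.88° ≤ 14.33° ⇒ inside.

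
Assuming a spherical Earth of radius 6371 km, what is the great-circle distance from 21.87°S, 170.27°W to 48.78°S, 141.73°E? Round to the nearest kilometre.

5162 km

Δλ = 141.73 − -170.27 = 312.00°; wrapped into (−180°, 180°]: -48.00°.
Δφ = -48.78 − -21.87 = -26.91°.
a = sin²(Δφ/2) + cos φ₁ · cos φ₂ · sin²(Δλ/2) = 0.155309.
c = 2·atan2(√a, √(1−a)) = 0.81016 rad → d = 6371·c ≈ 5161.53 km.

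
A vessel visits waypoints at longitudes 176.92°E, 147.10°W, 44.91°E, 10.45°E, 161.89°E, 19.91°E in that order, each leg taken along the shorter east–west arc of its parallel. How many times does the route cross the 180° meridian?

Leg 1: +176.92° → -147.10°, shortest Δλ = 35.98° (east) — crosses 180°.
Leg 2: -147.10° → +44.91°, shortest Δλ = -167.99° (west) — crosses 180°.
Leg 3: +44.91° → +10.45°, shortest Δλ = -34.46° (west) — does not cross 180°.
Leg 4: +10.45° → +161.89°, shortest Δλ = 151.44° (east) — does not cross 180°.
Leg 5: +161.89° → +19.91°, shortest Δλ = -141.98° (west) — does not cross 180°.
Total crossings: 2.

2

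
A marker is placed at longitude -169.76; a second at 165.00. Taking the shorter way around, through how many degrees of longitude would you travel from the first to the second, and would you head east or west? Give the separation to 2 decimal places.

Raw difference: 165.00 − -169.76 = 334.76°.
Normalise into (−180°, 180°]: 334.76° − 360° = -25.24°.
Negative ⇒ the second point lies to the west; separation 25.24°.

25.24° west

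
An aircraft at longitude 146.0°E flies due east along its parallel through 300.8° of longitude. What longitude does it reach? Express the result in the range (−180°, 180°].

Start at +146.0°; shift +300.8° → +446.8°.
+446.8° lies outside (−180°, 180°]; subtract 360° → +86.8°.

86.8°E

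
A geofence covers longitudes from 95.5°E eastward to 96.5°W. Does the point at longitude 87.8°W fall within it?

No

Band width going east from +95.5° to -96.5°: ((-96.5 − 95.5) mod 360) = 168.0°.
Offset of -87.8° east of the west edge: ((-87.8 − 95.5) mod 360) = 176.7°.
176.7° > 168.0° ⇒ outside.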